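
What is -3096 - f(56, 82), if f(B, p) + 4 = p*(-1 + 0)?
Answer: -3010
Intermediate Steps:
f(B, p) = -4 - p (f(B, p) = -4 + p*(-1 + 0) = -4 + p*(-1) = -4 - p)
-3096 - f(56, 82) = -3096 - (-4 - 1*82) = -3096 - (-4 - 82) = -3096 - 1*(-86) = -3096 + 86 = -3010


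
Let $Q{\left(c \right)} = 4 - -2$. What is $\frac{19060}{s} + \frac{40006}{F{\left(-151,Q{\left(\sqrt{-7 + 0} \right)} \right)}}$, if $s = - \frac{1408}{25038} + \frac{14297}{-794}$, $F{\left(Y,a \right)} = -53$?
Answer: $- \frac{17224078094194}{9515785307} \approx -1810.1$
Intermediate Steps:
$Q{\left(c \right)} = 6$ ($Q{\left(c \right)} = 4 + 2 = 6$)
$s = - \frac{179543119}{9940086}$ ($s = \left(-1408\right) \frac{1}{25038} + 14297 \left(- \frac{1}{794}\right) = - \frac{704}{12519} - \frac{14297}{794} = - \frac{179543119}{9940086} \approx -18.063$)
$\frac{19060}{s} + \frac{40006}{F{\left(-151,Q{\left(\sqrt{-7 + 0} \right)} \right)}} = \frac{19060}{- \frac{179543119}{9940086}} + \frac{40006}{-53} = 19060 \left(- \frac{9940086}{179543119}\right) + 40006 \left(- \frac{1}{53}\right) = - \frac{189458039160}{179543119} - \frac{40006}{53} = - \frac{17224078094194}{9515785307}$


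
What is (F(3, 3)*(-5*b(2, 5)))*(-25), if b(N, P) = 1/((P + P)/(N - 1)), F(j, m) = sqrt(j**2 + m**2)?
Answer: 75*sqrt(2)/2 ≈ 53.033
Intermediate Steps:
b(N, P) = (-1 + N)/(2*P) (b(N, P) = 1/((2*P)/(-1 + N)) = 1/(2*P/(-1 + N)) = (-1 + N)/(2*P))
(F(3, 3)*(-5*b(2, 5)))*(-25) = (sqrt(3**2 + 3**2)*(-5*(-1 + 2)/(2*5)))*(-25) = (sqrt(9 + 9)*(-5/(2*5)))*(-25) = (sqrt(18)*(-5*1/10))*(-25) = ((3*sqrt(2))*(-1/2))*(-25) = -3*sqrt(2)/2*(-25) = 75*sqrt(2)/2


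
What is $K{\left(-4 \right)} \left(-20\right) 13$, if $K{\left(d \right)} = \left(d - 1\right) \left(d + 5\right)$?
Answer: $1300$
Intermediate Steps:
$K{\left(d \right)} = \left(-1 + d\right) \left(5 + d\right)$
$K{\left(-4 \right)} \left(-20\right) 13 = \left(-5 + \left(-4\right)^{2} + 4 \left(-4\right)\right) \left(-20\right) 13 = \left(-5 + 16 - 16\right) \left(-20\right) 13 = \left(-5\right) \left(-20\right) 13 = 100 \cdot 13 = 1300$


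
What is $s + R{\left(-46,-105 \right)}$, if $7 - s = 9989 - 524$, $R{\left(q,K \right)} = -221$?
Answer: $-9679$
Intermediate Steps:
$s = -9458$ ($s = 7 - \left(9989 - 524\right) = 7 - 9465 = -9458$)
$s + R{\left(-46,-105 \right)} = -9458 - 221 = -9679$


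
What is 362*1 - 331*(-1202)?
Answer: 398224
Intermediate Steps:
362*1 - 331*(-1202) = 362 + 397862 = 398224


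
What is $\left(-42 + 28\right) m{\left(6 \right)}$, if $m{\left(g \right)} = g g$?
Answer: $-504$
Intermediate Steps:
$m{\left(g \right)} = g^{2}$
$\left(-42 + 28\right) m{\left(6 \right)} = \left(-42 + 28\right) 6^{2} = \left(-14\right) 36 = -504$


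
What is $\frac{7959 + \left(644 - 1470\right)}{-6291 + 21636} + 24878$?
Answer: $\frac{381760043}{15345} \approx 24878.0$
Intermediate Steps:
$\frac{7959 + \left(644 - 1470\right)}{-6291 + 21636} + 24878 = \frac{7959 + \left(644 - 1470\right)}{15345} + 24878 = \left(7959 - 826\right) \frac{1}{15345} + 24878 = 7133 \cdot \frac{1}{15345} + 24878 = \frac{7133}{15345} + 24878 = \frac{381760043}{15345}$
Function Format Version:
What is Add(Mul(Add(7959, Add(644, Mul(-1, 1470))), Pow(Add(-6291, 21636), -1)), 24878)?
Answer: Rational(381760043, 15345) ≈ 24878.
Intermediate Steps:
Add(Mul(Add(7959, Add(644, Mul(-1, 1470))), Pow(Add(-6291, 21636), -1)), 24878) = Add(Mul(Add(7959, Add(644, -1470)), Pow(15345, -1)), 24878) = Add(Mul(Add(7959, -826), Rational(1, 15345)), 24878) = Add(Mul(7133, Rational(1, 15345)), 24878) = Add(Rational(7133, 15345), 24878) = Rational(381760043, 15345)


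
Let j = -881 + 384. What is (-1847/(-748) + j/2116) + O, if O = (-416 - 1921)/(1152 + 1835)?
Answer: 429036546/295483001 ≈ 1.4520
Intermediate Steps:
j = -497
O = -2337/2987 ≈ -0.78239
(-1847/(-748) + j/2116) + O = (-1847/(-748) - 497/2116) - 2337/2987 = (-1847*(-1/748) - 497*1/2116) - 2337/2987 = (1847/748 - 497/2116) - 2337/2987 = 221031/98923 - 2337/2987 = 429036546/295483001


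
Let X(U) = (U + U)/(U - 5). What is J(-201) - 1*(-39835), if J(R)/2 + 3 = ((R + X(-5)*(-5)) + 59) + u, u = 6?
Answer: 39547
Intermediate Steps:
X(U) = 2*U/(-5 + U) (X(U) = (2*U)/(-5 + U) = 2*U/(-5 + U))
J(R) = 114 + 2*R (J(R) = -6 + 2*(((R + (2*(-5)/(-5 - 5))*(-5)) + 59) + 6) = -6 + 2*(((R + (2*(-5)/(-10))*(-5)) + 59) + 6) = -6 + 2*(((R + (2*(-5)*(-⅒))*(-5)) + 59) + 6) = -6 + 2*(((R + 1*(-5)) + 59) + 6) = -6 + 2*(((R - 5) + 59) + 6) = -6 + 2*(((-5 + R) + 59) + 6) = -6 + 2*((54 + R) + 6) = -6 + 2*(60 + R) = -6 + (120 + 2*R) = 114 + 2*R)
J(-201) - 1*(-39835) = (114 + 2*(-201)) - 1*(-39835) = (114 - 402) + 39835 = -288 + 39835 = 39547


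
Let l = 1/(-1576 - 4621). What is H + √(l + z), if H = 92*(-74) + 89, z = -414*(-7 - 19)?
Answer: -6719 + √413367829879/6197 ≈ -6615.3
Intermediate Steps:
l = -1/6197 (l = 1/(-6197) = -1/6197 ≈ -0.00016137)
z = 10764 (z = -414*(-26) = 10764)
H = -6719 (H = -6808 + 89 = -6719)
H + √(l + z) = -6719 + √(-1/6197 + 10764) = -6719 + √(66704507/6197) = -6719 + √413367829879/6197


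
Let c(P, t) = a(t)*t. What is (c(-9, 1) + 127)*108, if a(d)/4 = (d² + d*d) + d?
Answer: 15012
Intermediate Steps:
a(d) = 4*d + 8*d² (a(d) = 4*((d² + d*d) + d) = 4*((d² + d²) + d) = 4*(2*d² + d) = 4*(d + 2*d²) = 4*d + 8*d²)
c(P, t) = 4*t²*(1 + 2*t) (c(P, t) = (4*t*(1 + 2*t))*t = 4*t²*(1 + 2*t))
(c(-9, 1) + 127)*108 = (1²*(4 + 8*1) + 127)*108 = (1*(4 + 8) + 127)*108 = (1*12 + 127)*108 = (12 + 127)*108 = 139*108 = 15012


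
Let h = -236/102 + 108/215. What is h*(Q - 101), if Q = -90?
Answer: 3793642/10965 ≈ 345.98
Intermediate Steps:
h = -19862/10965 (h = -236*1/102 + 108*(1/215) = -118/51 + 108/215 = -19862/10965 ≈ -1.8114)
h*(Q - 101) = -19862*(-90 - 101)/10965 = -19862/10965*(-191) = 3793642/10965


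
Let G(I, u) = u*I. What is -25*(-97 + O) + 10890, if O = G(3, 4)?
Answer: 13015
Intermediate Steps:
G(I, u) = I*u
O = 12 (O = 3*4 = 12)
-25*(-97 + O) + 10890 = -25*(-97 + 12) + 10890 = -25*(-85) + 10890 = 2125 + 10890 = 13015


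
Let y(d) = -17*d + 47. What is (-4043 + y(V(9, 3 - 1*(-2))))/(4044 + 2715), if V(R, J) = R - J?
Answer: -4064/6759 ≈ -0.60127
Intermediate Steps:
y(d) = 47 - 17*d
(-4043 + y(V(9, 3 - 1*(-2))))/(4044 + 2715) = (-4043 + (47 - 17*(9 - (3 - 1*(-2)))))/(4044 + 2715) = (-4043 + (47 - 17*(9 - (3 + 2))))/6759 = (-4043 + (47 - 17*(9 - 1*5)))*(1/6759) = (-4043 + (47 - 17*(9 - 5)))*(1/6759) = (-4043 + (47 - 17*4))*(1/6759) = (-4043 + (47 - 68))*(1/6759) = (-4043 - 21)*(1/6759) = -4064*1/6759 = -4064/6759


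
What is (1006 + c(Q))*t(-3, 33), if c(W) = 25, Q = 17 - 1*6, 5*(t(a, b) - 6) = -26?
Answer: 4124/5 ≈ 824.80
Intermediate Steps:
t(a, b) = ⅘ (t(a, b) = 6 + (⅕)*(-26) = 6 - 26/5 = ⅘)
Q = 11 (Q = 17 - 6 = 11)
(1006 + c(Q))*t(-3, 33) = (1006 + 25)*(⅘) = 1031*(⅘) = 4124/5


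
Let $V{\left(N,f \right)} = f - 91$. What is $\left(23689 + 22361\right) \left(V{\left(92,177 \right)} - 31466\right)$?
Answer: $-1445049000$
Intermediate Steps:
$V{\left(N,f \right)} = -91 + f$
$\left(23689 + 22361\right) \left(V{\left(92,177 \right)} - 31466\right) = \left(23689 + 22361\right) \left(\left(-91 + 177\right) - 31466\right) = 46050 \left(86 - 31466\right) = 46050 \left(-31380\right) = -1445049000$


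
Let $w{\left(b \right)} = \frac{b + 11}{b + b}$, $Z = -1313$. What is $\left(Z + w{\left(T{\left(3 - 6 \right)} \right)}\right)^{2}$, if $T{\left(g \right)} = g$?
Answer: $\frac{15547249}{9} \approx 1.7275 \cdot 10^{6}$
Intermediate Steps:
$w{\left(b \right)} = \frac{11 + b}{2 b}$
$\left(Z + w{\left(T{\left(3 - 6 \right)} \right)}\right)^{2} = \left(-1313 + \frac{11 + \left(3 - 6\right)}{2 \left(3 - 6\right)}\right)^{2} = \left(-1313 + \frac{11 - 3}{2 \left(-3\right)}\right)^{2} = \left(-1313 + \frac{1}{2} \left(- \frac{1}{3}\right) 8\right)^{2} = \left(-1313 - \frac{4}{3}\right)^{2} = \left(- \frac{3943}{3}\right)^{2} = \frac{15547249}{9}$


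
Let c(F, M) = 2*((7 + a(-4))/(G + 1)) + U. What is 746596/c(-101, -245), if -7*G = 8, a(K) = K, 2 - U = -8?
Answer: -186649/8 ≈ -23331.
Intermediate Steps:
U = 10 (U = 2 - 1*(-8) = 2 + 8 = 10)
G = -8/7 (G = -⅐*8 = -8/7 ≈ -1.1429)
c(F, M) = -32 (c(F, M) = 2*((7 - 4)/(-8/7 + 1)) + 10 = 2*(3/(-⅐)) + 10 = 2*(3*(-7)) + 10 = 2*(-21) + 10 = -42 + 10 = -32)
746596/c(-101, -245) = 746596/(-32) = 746596*(-1/32) = -186649/8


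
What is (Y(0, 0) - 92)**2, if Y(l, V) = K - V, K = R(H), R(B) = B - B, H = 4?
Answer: 8464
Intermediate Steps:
R(B) = 0
K = 0
Y(l, V) = -V (Y(l, V) = 0 - V = -V)
(Y(0, 0) - 92)**2 = (-1*0 - 92)**2 = (0 - 92)**2 = (-92)**2 = 8464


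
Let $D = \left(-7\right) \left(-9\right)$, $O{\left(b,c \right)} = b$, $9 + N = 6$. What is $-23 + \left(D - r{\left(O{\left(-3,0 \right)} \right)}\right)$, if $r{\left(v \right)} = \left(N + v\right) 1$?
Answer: $46$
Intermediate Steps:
$N = -3$ ($N = -9 + 6 = -3$)
$r{\left(v \right)} = -3 + v$ ($r{\left(v \right)} = \left(-3 + v\right) 1 = -3 + v$)
$D = 63$
$-23 + \left(D - r{\left(O{\left(-3,0 \right)} \right)}\right) = -23 + \left(63 - \left(-3 - 3\right)\right) = -23 + \left(63 - -6\right) = -23 + \left(63 + 6\right) = -23 + 69 = 46$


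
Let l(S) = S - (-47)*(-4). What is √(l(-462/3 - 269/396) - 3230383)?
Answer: I*√14073041059/66 ≈ 1797.4*I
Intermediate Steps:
l(S) = -188 + S (l(S) = S - 1*188 = S - 188 = -188 + S)
√(l(-462/3 - 269/396) - 3230383) = √((-188 + (-462/3 - 269/396)) - 3230383) = √((-188 + (-462*⅓ - 269*1/396)) - 3230383) = √((-188 + (-154 - 269/396)) - 3230383) = √((-188 - 61253/396) - 3230383) = √(-135701/396 - 3230383) = √(-1279367369/396) = I*√14073041059/66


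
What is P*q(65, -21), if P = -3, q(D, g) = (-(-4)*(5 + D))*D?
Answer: -54600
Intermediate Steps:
q(D, g) = D*(20 + 4*D) (q(D, g) = (-2*(-10 - 2*D))*D = (20 + 4*D)*D = D*(20 + 4*D))
P*q(65, -21) = -12*65*(5 + 65) = -12*65*70 = -3*18200 = -54600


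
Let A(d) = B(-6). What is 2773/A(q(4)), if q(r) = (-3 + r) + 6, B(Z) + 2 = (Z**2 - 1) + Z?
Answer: 2773/27 ≈ 102.70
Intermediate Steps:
B(Z) = -3 + Z + Z**2 (B(Z) = -2 + ((Z**2 - 1) + Z) = -2 + ((-1 + Z**2) + Z) = -2 + (-1 + Z + Z**2) = -3 + Z + Z**2)
q(r) = 3 + r
A(d) = 27 (A(d) = -3 - 6 + (-6)**2 = -3 - 6 + 36 = 27)
2773/A(q(4)) = 2773/27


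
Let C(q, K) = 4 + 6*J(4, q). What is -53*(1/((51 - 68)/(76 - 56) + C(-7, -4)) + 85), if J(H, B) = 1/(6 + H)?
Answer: -67787/15 ≈ -4519.1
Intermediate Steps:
C(q, K) = 23/5 (C(q, K) = 4 + 6/(6 + 4) = 4 + 6/10 = 4 + 6*(⅒) = 4 + ⅗ = 23/5)
-53*(1/((51 - 68)/(76 - 56) + C(-7, -4)) + 85) = -53*(1/((51 - 68)/(76 - 56) + 23/5) + 85) = -53*(1/(-17/20 + 23/5) + 85) = -53*(1/(15/4) + 85) = -53*(4/15 + 85) = -53*1279/15 = -67787/15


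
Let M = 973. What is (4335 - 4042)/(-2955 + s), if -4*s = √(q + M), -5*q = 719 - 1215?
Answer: -23088400/232852213 + 1172*√26805/698556639 ≈ -0.098880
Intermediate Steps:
q = 496/5 (q = -(719 - 1215)/5 = -⅕*(-496) = 496/5 ≈ 99.200)
s = -√26805/20 (s = -√(496/5 + 973)/4 = -√26805/20 ≈ -8.1861)
(4335 - 4042)/(-2955 + s) = (4335 - 4042)/(-2955 - √26805/20) = 293/(-2955 - √26805/20)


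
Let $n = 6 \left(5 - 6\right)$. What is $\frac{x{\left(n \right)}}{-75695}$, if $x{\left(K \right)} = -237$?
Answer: $\frac{237}{75695} \approx 0.003131$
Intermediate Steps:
$n = -6$ ($n = 6 \left(5 - 6\right) = 6 \left(-1\right) = -6$)
$\frac{x{\left(n \right)}}{-75695} = - \frac{237}{-75695} = \left(-237\right) \left(- \frac{1}{75695}\right) = \frac{237}{75695}$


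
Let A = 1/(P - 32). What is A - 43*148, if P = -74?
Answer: -674585/106 ≈ -6364.0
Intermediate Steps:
A = -1/106 (A = 1/(-74 - 32) = 1/(-106) = -1/106 ≈ -0.0094340)
A - 43*148 = -1/106 - 43*148 = -1/106 - 6364 = -674585/106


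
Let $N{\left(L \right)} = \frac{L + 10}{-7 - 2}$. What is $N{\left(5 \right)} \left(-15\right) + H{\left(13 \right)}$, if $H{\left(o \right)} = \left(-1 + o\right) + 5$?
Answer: $42$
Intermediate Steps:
$N{\left(L \right)} = - \frac{10}{9} - \frac{L}{9}$ ($N{\left(L \right)} = \frac{10 + L}{-9} = \left(10 + L\right) \left(- \frac{1}{9}\right) = - \frac{10}{9} - \frac{L}{9}$)
$H{\left(o \right)} = 4 + o$
$N{\left(5 \right)} \left(-15\right) + H{\left(13 \right)} = \left(- \frac{10}{9} - \frac{5}{9}\right) \left(-15\right) + \left(4 + 13\right) = \left(- \frac{10}{9} - \frac{5}{9}\right) \left(-15\right) + 17 = \left(- \frac{5}{3}\right) \left(-15\right) + 17 = 25 + 17 = 42$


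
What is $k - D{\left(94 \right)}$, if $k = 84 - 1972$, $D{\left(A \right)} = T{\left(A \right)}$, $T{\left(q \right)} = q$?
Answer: $-1982$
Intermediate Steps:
$D{\left(A \right)} = A$
$k = -1888$ ($k = 84 - 1972 = -1888$)
$k - D{\left(94 \right)} = -1888 - 94 = -1982$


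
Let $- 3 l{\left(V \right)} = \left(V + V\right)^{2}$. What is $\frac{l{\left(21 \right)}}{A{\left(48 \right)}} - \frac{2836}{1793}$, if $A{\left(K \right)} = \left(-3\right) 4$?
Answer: $\frac{85021}{1793} \approx 47.418$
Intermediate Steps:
$A{\left(K \right)} = -12$
$l{\left(V \right)} = - \frac{4 V^{2}}{3}$ ($l{\left(V \right)} = - \frac{\left(V + V\right)^{2}}{3} = - \frac{\left(2 V\right)^{2}}{3} = - \frac{4 V^{2}}{3}$)
$\frac{l{\left(21 \right)}}{A{\left(48 \right)}} - \frac{2836}{1793} = \frac{\left(- \frac{4}{3}\right) 21^{2}}{-12} - \frac{2836}{1793} = \left(- \frac{4}{3}\right) 441 \left(- \frac{1}{12}\right) - \frac{2836}{1793} = \left(-588\right) \left(- \frac{1}{12}\right) - \frac{2836}{1793} = 49 - \frac{2836}{1793} = \frac{85021}{1793}$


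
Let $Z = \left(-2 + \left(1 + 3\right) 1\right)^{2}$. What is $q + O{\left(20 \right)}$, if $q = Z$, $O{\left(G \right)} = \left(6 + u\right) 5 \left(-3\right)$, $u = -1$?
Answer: $-71$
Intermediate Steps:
$O{\left(G \right)} = -75$ ($O{\left(G \right)} = \left(6 - 1\right) 5 \left(-3\right) = 5 \left(-15\right) = -75$)
$Z = 4$ ($Z = \left(-2 + 4 \cdot 1\right)^{2} = \left(-2 + 4\right)^{2} = 2^{2} = 4$)
$q = 4$
$q + O{\left(20 \right)} = 4 - 75 = -71$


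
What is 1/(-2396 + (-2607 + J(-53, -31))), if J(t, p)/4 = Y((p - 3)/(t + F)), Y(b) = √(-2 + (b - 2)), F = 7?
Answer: -115069/575691407 - 20*I*√69/575691407 ≈ -0.00019988 - 2.8858e-7*I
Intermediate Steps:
Y(b) = √(-4 + b) (Y(b) = √(-2 + (-2 + b)) = √(-4 + b))
J(t, p) = 4*√(-4 + (-3 + p)/(7 + t)) (J(t, p) = 4*√(-4 + (p - 3)/(t + 7)) = 4*√(-4 + (-3 + p)/(7 + t)))
1/(-2396 + (-2607 + J(-53, -31))) = 1/(-2396 + (-2607 + 4*√((-31 - 31 - 4*(-53))/(7 - 53)))) = 1/(-2396 + (-2607 + 4*√((-31 - 31 + 212)/(-46)))) = 1/(-2396 + (-2607 + 4*√(-1/46*150))) = 1/(-2396 + (-2607 + 4*√(-75/23))) = 1/(-2396 + (-2607 + 4*(5*I*√69/23))) = 1/(-2396 + (-2607 + 20*I*√69/23)) = 1/(-5003 + 20*I*√69/23)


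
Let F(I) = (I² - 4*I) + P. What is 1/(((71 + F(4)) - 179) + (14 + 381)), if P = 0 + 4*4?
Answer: 1/303 ≈ 0.0033003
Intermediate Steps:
P = 16 (P = 0 + 16 = 16)
F(I) = 16 + I² - 4*I (F(I) = (I² - 4*I) + 16 = 16 + I² - 4*I)
1/(((71 + F(4)) - 179) + (14 + 381)) = 1/(((71 + (16 + 4² - 4*4)) - 179) + (14 + 381)) = 1/(((71 + (16 + 16 - 16)) - 179) + 395) = 1/(((71 + 16) - 179) + 395) = 1/((87 - 179) + 395) = 1/(-92 + 395) = 1/303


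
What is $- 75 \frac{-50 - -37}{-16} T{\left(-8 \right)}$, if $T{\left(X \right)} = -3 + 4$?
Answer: $- \frac{975}{16} \approx -60.938$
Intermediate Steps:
$T{\left(X \right)} = 1$
$- 75 \frac{-50 - -37}{-16} T{\left(-8 \right)} = - 75 \frac{-50 - -37}{-16} \cdot 1 = - 75 \left(-50 + 37\right) \left(- \frac{1}{16}\right) 1 = - 75 \left(\left(-13\right) \left(- \frac{1}{16}\right)\right) 1 = \left(-75\right) \frac{13}{16} \cdot 1 = \left(- \frac{975}{16}\right) 1 = - \frac{975}{16}$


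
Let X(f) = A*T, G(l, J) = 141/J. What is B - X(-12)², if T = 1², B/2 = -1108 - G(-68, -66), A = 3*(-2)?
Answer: -24725/11 ≈ -2247.7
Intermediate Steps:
A = -6
B = -24329/11 (B = 2*(-1108 - 141/(-66)) = 2*(-1108 - 141*(-1)/66) = 2*(-1108 - 1*(-47/22)) = 2*(-1108 + 47/22) = 2*(-24329/22) = -24329/11 ≈ -2211.7)
T = 1
X(f) = -6 (X(f) = -6*1 = -6)
B - X(-12)² = -24329/11 - 1*(-6)² = -24329/11 - 1*36 = -24329/11 - 36 = -24725/11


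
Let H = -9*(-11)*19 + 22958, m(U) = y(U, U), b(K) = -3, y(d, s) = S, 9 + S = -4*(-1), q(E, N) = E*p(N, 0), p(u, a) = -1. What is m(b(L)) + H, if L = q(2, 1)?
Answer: 24834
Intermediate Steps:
q(E, N) = -E (q(E, N) = E*(-1) = -E)
S = -5 (S = -9 - 4*(-1) = -9 + 4 = -5)
L = -2 (L = -1*2 = -2)
y(d, s) = -5
m(U) = -5
H = 24839 (H = 99*19 + 22958 = 1881 + 22958 = 24839)
m(b(L)) + H = -5 + 24839 = 24834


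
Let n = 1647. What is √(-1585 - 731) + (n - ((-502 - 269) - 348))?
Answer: 2766 + 2*I*√579 ≈ 2766.0 + 48.125*I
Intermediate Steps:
√(-1585 - 731) + (n - ((-502 - 269) - 348)) = √(-1585 - 731) + (1647 - ((-502 - 269) - 348)) = √(-2316) + (1647 - (-771 - 348)) = 2*I*√579 + (1647 - 1*(-1119)) = 2*I*√579 + (1647 + 1119) = 2*I*√579 + 2766 = 2766 + 2*I*√579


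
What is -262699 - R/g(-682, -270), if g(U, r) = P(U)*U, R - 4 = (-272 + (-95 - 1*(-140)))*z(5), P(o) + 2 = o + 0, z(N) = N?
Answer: -40848643327/155496 ≈ -2.6270e+5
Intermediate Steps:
P(o) = -2 + o (P(o) = -2 + (o + 0) = -2 + o)
R = -1131 (R = 4 + (-272 + (-95 - 1*(-140)))*5 = 4 + (-272 + (-95 + 140))*5 = 4 + (-272 + 45)*5 = 4 - 227*5 = 4 - 1135 = -1131)
g(U, r) = U*(-2 + U) (g(U, r) = (-2 + U)*U = U*(-2 + U))
-262699 - R/g(-682, -270) = -262699 - (-1131)/((-682*(-2 - 682))) = -262699 - (-1131)/((-682*(-684))) = -262699 - (-1131)/466488 = -262699 - 1*(-377/155496) = -262699 + 377/155496 = -40848643327/155496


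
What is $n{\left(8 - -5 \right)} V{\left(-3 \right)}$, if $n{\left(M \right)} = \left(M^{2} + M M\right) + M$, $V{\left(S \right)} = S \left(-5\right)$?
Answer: $5265$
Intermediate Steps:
$V{\left(S \right)} = - 5 S$
$n{\left(M \right)} = M + 2 M^{2}$ ($n{\left(M \right)} = \left(M^{2} + M^{2}\right) + M = 2 M^{2} + M = M + 2 M^{2}$)
$n{\left(8 - -5 \right)} V{\left(-3 \right)} = \left(8 - -5\right) \left(1 + 2 \left(8 - -5\right)\right) \left(\left(-5\right) \left(-3\right)\right) = \left(8 + 5\right) \left(1 + 2 \left(8 + 5\right)\right) 15 = 13 \left(1 + 2 \cdot 13\right) 15 = 13 \left(1 + 26\right) 15 = 13 \cdot 27 \cdot 15 = 351 \cdot 15 = 5265$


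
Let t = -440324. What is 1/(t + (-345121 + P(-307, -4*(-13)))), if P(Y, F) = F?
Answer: -1/785393 ≈ -1.2732e-6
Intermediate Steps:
1/(t + (-345121 + P(-307, -4*(-13)))) = 1/(-440324 + (-345121 - 4*(-13))) = 1/(-440324 + (-345121 + 52)) = 1/(-440324 - 345069) = 1/(-785393) = -1/785393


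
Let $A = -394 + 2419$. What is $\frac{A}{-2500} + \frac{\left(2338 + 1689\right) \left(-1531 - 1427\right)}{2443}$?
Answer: $- \frac{1191384483}{244300} \approx -4876.7$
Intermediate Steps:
$A = 2025$
$\frac{A}{-2500} + \frac{\left(2338 + 1689\right) \left(-1531 - 1427\right)}{2443} = \frac{2025}{-2500} + \frac{\left(2338 + 1689\right) \left(-1531 - 1427\right)}{2443} = 2025 \left(- \frac{1}{2500}\right) + 4027 \left(-2958\right) \frac{1}{2443} = - \frac{81}{100} - \frac{11911866}{2443} = - \frac{1191384483}{244300}$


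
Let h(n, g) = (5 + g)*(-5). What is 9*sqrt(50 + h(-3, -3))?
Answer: 18*sqrt(10) ≈ 56.921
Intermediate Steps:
h(n, g) = -25 - 5*g
9*sqrt(50 + h(-3, -3)) = 9*sqrt(50 + (-25 - 5*(-3))) = 9*sqrt(50 + (-25 + 15)) = 9*sqrt(50 - 10) = 9*sqrt(40) = 9*(2*sqrt(10)) = 18*sqrt(10)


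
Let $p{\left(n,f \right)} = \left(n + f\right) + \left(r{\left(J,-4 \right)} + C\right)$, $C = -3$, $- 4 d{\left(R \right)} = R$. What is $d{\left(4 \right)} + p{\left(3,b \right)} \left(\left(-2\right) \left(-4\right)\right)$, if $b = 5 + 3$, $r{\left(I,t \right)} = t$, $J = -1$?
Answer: $31$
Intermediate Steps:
$d{\left(R \right)} = - \frac{R}{4}$
$b = 8$
$p{\left(n,f \right)} = -7 + f + n$ ($p{\left(n,f \right)} = \left(n + f\right) - 7 = \left(f + n\right) - 7 = -7 + f + n$)
$d{\left(4 \right)} + p{\left(3,b \right)} \left(\left(-2\right) \left(-4\right)\right) = \left(- \frac{1}{4}\right) 4 + \left(-7 + 8 + 3\right) \left(\left(-2\right) \left(-4\right)\right) = -1 + 4 \cdot 8 = -1 + 32 = 31$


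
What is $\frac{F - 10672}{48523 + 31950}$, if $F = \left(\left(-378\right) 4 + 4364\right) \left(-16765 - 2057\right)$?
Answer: $- \frac{53691016}{80473} \approx -667.19$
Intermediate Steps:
$F = -53680344$ ($F = \left(-1512 + 4364\right) \left(-18822\right) = 2852 \left(-18822\right) = -53680344$)
$\frac{F - 10672}{48523 + 31950} = \frac{-53680344 - 10672}{48523 + 31950} = - \frac{53691016}{80473}$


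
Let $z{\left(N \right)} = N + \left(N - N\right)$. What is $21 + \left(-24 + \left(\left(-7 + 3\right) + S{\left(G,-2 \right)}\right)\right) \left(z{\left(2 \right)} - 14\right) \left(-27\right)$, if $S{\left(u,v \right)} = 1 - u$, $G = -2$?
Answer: $-8079$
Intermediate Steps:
$z{\left(N \right)} = N$ ($z{\left(N \right)} = N + 0 = N$)
$21 + \left(-24 + \left(\left(-7 + 3\right) + S{\left(G,-2 \right)}\right)\right) \left(z{\left(2 \right)} - 14\right) \left(-27\right) = 21 + \left(-24 + \left(\left(-7 + 3\right) + \left(1 - -2\right)\right)\right) \left(2 - 14\right) \left(-27\right) = 21 + \left(-24 + \left(-4 + \left(1 + 2\right)\right)\right) \left(-12\right) \left(-27\right) = 21 + \left(-24 + \left(-4 + 3\right)\right) \left(-12\right) \left(-27\right) = 21 + \left(-24 - 1\right) \left(-12\right) \left(-27\right) = 21 + \left(-25\right) \left(-12\right) \left(-27\right) = 21 + 300 \left(-27\right) = 21 - 8100 = -8079$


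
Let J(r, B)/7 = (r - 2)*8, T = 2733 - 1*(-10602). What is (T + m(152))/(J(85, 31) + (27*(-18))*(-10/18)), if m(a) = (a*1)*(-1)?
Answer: 13183/4918 ≈ 2.6806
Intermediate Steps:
T = 13335 (T = 2733 + 10602 = 13335)
m(a) = -a (m(a) = a*(-1) = -a)
J(r, B) = -112 + 56*r (J(r, B) = 7*((r - 2)*8) = 7*((-2 + r)*8) = 7*(-16 + 8*r) = -112 + 56*r)
(T + m(152))/(J(85, 31) + (27*(-18))*(-10/18)) = (13335 - 1*152)/((-112 + 56*85) + (27*(-18))*(-10/18)) = (13335 - 152)/((-112 + 4760) - (-4860)/18) = 13183/(4648 - 486*(-5/9)) = 13183/(4648 + 270) = 13183/4918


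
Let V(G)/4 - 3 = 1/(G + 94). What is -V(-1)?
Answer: -1120/93 ≈ -12.043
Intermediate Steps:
V(G) = 12 + 4/(94 + G) (V(G) = 12 + 4/(G + 94) = 12 + 4/(94 + G))
-V(-1) = -4*(283 + 3*(-1))/(94 - 1) = -4*(283 - 3)/93 = -4*280/93 = -1*1120/93 = -1120/93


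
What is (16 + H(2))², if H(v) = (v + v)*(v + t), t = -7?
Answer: 16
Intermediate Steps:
H(v) = 2*v*(-7 + v) (H(v) = (v + v)*(v - 7) = (2*v)*(-7 + v) = 2*v*(-7 + v))
(16 + H(2))² = (16 + 2*2*(-7 + 2))² = (16 + 2*2*(-5))² = (16 - 20)² = (-4)² = 16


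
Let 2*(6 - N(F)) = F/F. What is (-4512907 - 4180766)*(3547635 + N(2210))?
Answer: -61684052857113/2 ≈ -3.0842e+13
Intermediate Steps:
N(F) = 11/2 (N(F) = 6 - F/(2*F) = 6 - 1/2*1 = 6 - 1/2 = 11/2)
(-4512907 - 4180766)*(3547635 + N(2210)) = (-4512907 - 4180766)*(3547635 + 11/2) = -8693673*7095281/2 = -61684052857113/2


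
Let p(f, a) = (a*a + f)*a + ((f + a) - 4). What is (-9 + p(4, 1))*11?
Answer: -33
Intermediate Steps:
p(f, a) = -4 + a + f + a*(f + a²) (p(f, a) = (a² + f)*a + ((a + f) - 4) = (f + a²)*a + (-4 + a + f) = a*(f + a²) + (-4 + a + f) = -4 + a + f + a*(f + a²))
(-9 + p(4, 1))*11 = (-9 + (-4 + 1 + 4 + 1³ + 1*4))*11 = (-9 + (-4 + 1 + 4 + 1 + 4))*11 = (-9 + 6)*11 = -3*11 = -33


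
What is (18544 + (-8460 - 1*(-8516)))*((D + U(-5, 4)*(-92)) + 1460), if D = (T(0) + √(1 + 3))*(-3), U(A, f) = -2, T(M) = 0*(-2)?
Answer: 30466800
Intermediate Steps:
T(M) = 0
D = -6 (D = (0 + √(1 + 3))*(-3) = (0 + √4)*(-3) = (0 + 2)*(-3) = 2*(-3) = -6)
(18544 + (-8460 - 1*(-8516)))*((D + U(-5, 4)*(-92)) + 1460) = (18544 + (-8460 - 1*(-8516)))*((-6 - 2*(-92)) + 1460) = (18544 + (-8460 + 8516))*((-6 + 184) + 1460) = (18544 + 56)*(178 + 1460) = 18600*1638 = 30466800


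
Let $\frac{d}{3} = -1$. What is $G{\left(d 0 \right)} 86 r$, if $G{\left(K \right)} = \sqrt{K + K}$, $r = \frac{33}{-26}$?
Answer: $0$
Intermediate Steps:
$d = -3$ ($d = 3 \left(-1\right) = -3$)
$r = - \frac{33}{26}$ ($r = 33 \left(- \frac{1}{26}\right) = - \frac{33}{26} \approx -1.2692$)
$G{\left(K \right)} = \sqrt{2} \sqrt{K}$ ($G{\left(K \right)} = \sqrt{2 K} = \sqrt{2} \sqrt{K}$)
$G{\left(d 0 \right)} 86 r = \sqrt{2} \sqrt{\left(-3\right) 0} \cdot 86 \left(- \frac{33}{26}\right) = \sqrt{2} \sqrt{0} \cdot 86 \left(- \frac{33}{26}\right) = \sqrt{2} \cdot 0 \cdot 86 \left(- \frac{33}{26}\right) = 0 \cdot 86 \left(- \frac{33}{26}\right) = 0 \left(- \frac{33}{26}\right) = 0$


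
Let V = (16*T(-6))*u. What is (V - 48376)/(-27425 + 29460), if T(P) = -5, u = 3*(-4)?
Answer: -47416/2035 ≈ -23.300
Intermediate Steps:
u = -12
V = 960 (V = (16*(-5))*(-12) = -80*(-12) = 960)
(V - 48376)/(-27425 + 29460) = (960 - 48376)/(-27425 + 29460) = -47416/2035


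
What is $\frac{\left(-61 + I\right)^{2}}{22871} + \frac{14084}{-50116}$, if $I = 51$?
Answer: $- \frac{79275891}{286550759} \approx -0.27666$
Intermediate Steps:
$\frac{\left(-61 + I\right)^{2}}{22871} + \frac{14084}{-50116} = \frac{\left(-61 + 51\right)^{2}}{22871} + \frac{14084}{-50116} = \left(-10\right)^{2} \cdot \frac{1}{22871} + 14084 \left(- \frac{1}{50116}\right) = 100 \cdot \frac{1}{22871} - \frac{3521}{12529} = \frac{100}{22871} - \frac{3521}{12529} = - \frac{79275891}{286550759}$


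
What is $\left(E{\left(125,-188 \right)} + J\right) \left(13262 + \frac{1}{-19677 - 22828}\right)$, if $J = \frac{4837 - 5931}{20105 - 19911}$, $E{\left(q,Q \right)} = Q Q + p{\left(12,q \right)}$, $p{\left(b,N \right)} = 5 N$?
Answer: $\frac{1966441576575814}{4122985} \approx 4.7695 \cdot 10^{8}$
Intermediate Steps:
$E{\left(q,Q \right)} = Q^{2} + 5 q$ ($E{\left(q,Q \right)} = Q Q + 5 q = Q^{2} + 5 q$)
$J = - \frac{547}{97}$ ($J = - \frac{1094}{194} = \left(-1094\right) \frac{1}{194} = - \frac{547}{97} \approx -5.6392$)
$\left(E{\left(125,-188 \right)} + J\right) \left(13262 + \frac{1}{-19677 - 22828}\right) = \left(\left(\left(-188\right)^{2} + 5 \cdot 125\right) - \frac{547}{97}\right) \left(13262 + \frac{1}{-19677 - 22828}\right) = \left(\left(35344 + 625\right) - \frac{547}{97}\right) \left(13262 + \frac{1}{-42505}\right) = \left(35969 - \frac{547}{97}\right) \left(13262 - \frac{1}{42505}\right) = \frac{3488446}{97} \cdot \frac{563701309}{42505} = \frac{1966441576575814}{4122985}$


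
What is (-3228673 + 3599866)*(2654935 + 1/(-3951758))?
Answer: 3894430982646224697/3951758 ≈ 9.8549e+11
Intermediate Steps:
(-3228673 + 3599866)*(2654935 + 1/(-3951758)) = 371193*(2654935 - 1/3951758) = 371193*(10491660625729/3951758) = 3894430982646224697/3951758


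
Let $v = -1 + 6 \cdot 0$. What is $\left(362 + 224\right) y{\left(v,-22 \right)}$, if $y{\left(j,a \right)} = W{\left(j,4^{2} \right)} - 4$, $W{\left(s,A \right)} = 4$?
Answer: $0$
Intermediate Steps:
$v = -1$ ($v = -1 + 0 = -1$)
$y{\left(j,a \right)} = 0$ ($y{\left(j,a \right)} = 4 - 4 = 0$)
$\left(362 + 224\right) y{\left(v,-22 \right)} = \left(362 + 224\right) 0 = 586 \cdot 0 = 0$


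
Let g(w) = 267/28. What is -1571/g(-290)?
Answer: -43988/267 ≈ -164.75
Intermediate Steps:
g(w) = 267/28 (g(w) = 267*(1/28) = 267/28)
-1571/g(-290) = -1571/267/28 = -1571*28/267 = -43988/267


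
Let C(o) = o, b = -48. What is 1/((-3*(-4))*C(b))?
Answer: -1/576 ≈ -0.0017361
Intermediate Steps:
1/((-3*(-4))*C(b)) = 1/(-3*(-4)*(-48)) = 1/(12*(-48)) = 1/(-576) = -1/576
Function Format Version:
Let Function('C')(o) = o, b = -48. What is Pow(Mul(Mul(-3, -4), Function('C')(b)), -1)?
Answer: Rational(-1, 576) ≈ -0.0017361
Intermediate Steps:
Pow(Mul(Mul(-3, -4), Function('C')(b)), -1) = Pow(Mul(Mul(-3, -4), -48), -1) = Pow(Mul(12, -48), -1) = Pow(-576, -1) = Rational(-1, 576)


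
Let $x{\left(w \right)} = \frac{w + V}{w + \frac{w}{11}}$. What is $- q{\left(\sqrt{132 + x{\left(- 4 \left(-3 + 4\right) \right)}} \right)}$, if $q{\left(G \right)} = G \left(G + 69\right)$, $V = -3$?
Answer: $- \frac{6413}{48} - \frac{253 \sqrt{159}}{4} \approx -931.16$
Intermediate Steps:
$x{\left(w \right)} = \frac{11 \left(-3 + w\right)}{12 w}$ ($x{\left(w \right)} = \frac{w - 3}{w + \frac{w}{11}} = \frac{-3 + w}{w + w \frac{1}{11}} = \frac{-3 + w}{w + \frac{w}{11}} = \frac{-3 + w}{\frac{12}{11} w} = \left(-3 + w\right) \frac{11}{12 w} = \frac{11 \left(-3 + w\right)}{12 w}$)
$q{\left(G \right)} = G \left(69 + G\right)$
$- q{\left(\sqrt{132 + x{\left(- 4 \left(-3 + 4\right) \right)}} \right)} = - \sqrt{132 + \frac{11 \left(-3 - 4 \left(-3 + 4\right)\right)}{12 \left(- 4 \left(-3 + 4\right)\right)}} \left(69 + \sqrt{132 + \frac{11 \left(-3 - 4 \left(-3 + 4\right)\right)}{12 \left(- 4 \left(-3 + 4\right)\right)}}\right) = - \sqrt{132 + \frac{11 \left(-3 - 4\right)}{12 \left(\left(-4\right) 1\right)}} \left(69 + \sqrt{132 + \frac{11 \left(-3 - 4\right)}{12 \left(\left(-4\right) 1\right)}}\right) = - \sqrt{132 + \frac{11 \left(-3 - 4\right)}{12 \left(-4\right)}} \left(69 + \sqrt{132 + \frac{11 \left(-3 - 4\right)}{12 \left(-4\right)}}\right) = - \sqrt{132 + \frac{11}{12} \left(- \frac{1}{4}\right) \left(-7\right)} \left(69 + \sqrt{132 + \frac{11}{12} \left(- \frac{1}{4}\right) \left(-7\right)}\right) = - \sqrt{132 + \frac{77}{48}} \left(69 + \sqrt{132 + \frac{77}{48}}\right) = - \sqrt{\frac{6413}{48}} \left(69 + \sqrt{\frac{6413}{48}}\right) = - \frac{11 \sqrt{159}}{12} \left(69 + \frac{11 \sqrt{159}}{12}\right) = - \frac{11 \sqrt{159} \left(69 + \frac{11 \sqrt{159}}{12}\right)}{12}$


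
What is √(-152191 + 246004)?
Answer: √93813 ≈ 306.29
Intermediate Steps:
√(-152191 + 246004) = √93813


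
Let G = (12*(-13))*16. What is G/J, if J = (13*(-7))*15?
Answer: 64/35 ≈ 1.8286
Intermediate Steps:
G = -2496 (G = -156*16 = -2496)
J = -1365 (J = -91*15 = -1365)
G/J = -2496/(-1365) = -2496*(-1/1365) = 64/35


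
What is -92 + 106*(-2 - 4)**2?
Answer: 3724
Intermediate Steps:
-92 + 106*(-2 - 4)**2 = -92 + 106*(-6)**2 = -92 + 106*36 = -92 + 3816 = 3724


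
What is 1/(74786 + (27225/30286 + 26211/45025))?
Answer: 1363627150/101982239671871 ≈ 1.3371e-5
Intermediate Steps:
1/(74786 + (27225/30286 + 26211/45025)) = 1/(74786 + 2019631971/1363627150) = 1/(101982239671871/1363627150) = 1363627150/101982239671871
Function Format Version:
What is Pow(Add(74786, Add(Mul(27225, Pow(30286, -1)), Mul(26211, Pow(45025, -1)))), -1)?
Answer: Rational(1363627150, 101982239671871) ≈ 1.3371e-5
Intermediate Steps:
Pow(Add(74786, Add(Mul(27225, Pow(30286, -1)), Mul(26211, Pow(45025, -1)))), -1) = Pow(Add(74786, Add(Mul(27225, Rational(1, 30286)), Mul(26211, Rational(1, 45025)))), -1) = Pow(Add(74786, Add(Rational(27225, 30286), Rational(26211, 45025))), -1) = Pow(Add(74786, Rational(2019631971, 1363627150)), -1) = Pow(Rational(101982239671871, 1363627150), -1) = Rational(1363627150, 101982239671871)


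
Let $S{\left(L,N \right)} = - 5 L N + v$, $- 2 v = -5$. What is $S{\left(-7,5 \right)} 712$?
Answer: $126380$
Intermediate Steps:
$v = \frac{5}{2}$ ($v = \left(- \frac{1}{2}\right) \left(-5\right) = \frac{5}{2} \approx 2.5$)
$S{\left(L,N \right)} = \frac{5}{2} - 5 L N$ ($S{\left(L,N \right)} = - 5 L N + \frac{5}{2} = \frac{5}{2} - 5 L N$)
$S{\left(-7,5 \right)} 712 = \left(\frac{5}{2} - \left(-35\right) 5\right) 712 = \left(\frac{5}{2} + 175\right) 712 = \frac{355}{2} \cdot 712 = 126380$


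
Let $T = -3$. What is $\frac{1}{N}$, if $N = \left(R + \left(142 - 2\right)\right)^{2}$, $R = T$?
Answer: $\frac{1}{18769} \approx 5.3279 \cdot 10^{-5}$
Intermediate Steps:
$R = -3$
$N = 18769$ ($N = \left(-3 + \left(142 - 2\right)\right)^{2} = \left(-3 + 140\right)^{2} = 137^{2} = 18769$)
$\frac{1}{N} = \frac{1}{18769}$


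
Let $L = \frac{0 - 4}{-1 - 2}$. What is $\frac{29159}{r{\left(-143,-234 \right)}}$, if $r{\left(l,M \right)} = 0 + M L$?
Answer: $- \frac{2243}{24} \approx -93.458$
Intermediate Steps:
$L = \frac{4}{3}$ ($L = - \frac{4}{-3} = \left(-4\right) \left(- \frac{1}{3}\right) = \frac{4}{3} \approx 1.3333$)
$r{\left(l,M \right)} = \frac{4 M}{3}$ ($r{\left(l,M \right)} = 0 + M \frac{4}{3} = 0 + \frac{4 M}{3} = \frac{4 M}{3}$)
$\frac{29159}{r{\left(-143,-234 \right)}} = \frac{29159}{\frac{4}{3} \left(-234\right)} = \frac{29159}{-312} = 29159 \left(- \frac{1}{312}\right) = - \frac{2243}{24}$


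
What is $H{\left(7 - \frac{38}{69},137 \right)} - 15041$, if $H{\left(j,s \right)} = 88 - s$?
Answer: $-15090$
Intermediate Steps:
$H{\left(7 - \frac{38}{69},137 \right)} - 15041 = \left(88 - 137\right) - 15041 = -49 - 15041 = -15090$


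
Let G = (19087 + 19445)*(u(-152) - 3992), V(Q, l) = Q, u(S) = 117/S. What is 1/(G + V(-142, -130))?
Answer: -2/307699091 ≈ -6.4999e-9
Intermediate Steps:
G = -307698807/2 (G = (19087 + 19445)*(117/(-152) - 3992) = 38532*(117*(-1/152) - 3992) = 38532*(-117/152 - 3992) = 38532*(-606901/152) = -307698807/2 ≈ -1.5385e+8)
1/(G + V(-142, -130)) = 1/(-307698807/2 - 142) = 1/(-307699091/2) = -2/307699091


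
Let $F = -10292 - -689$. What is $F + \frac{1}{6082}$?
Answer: $- \frac{58405445}{6082} \approx -9603.0$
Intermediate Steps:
$F = -9603$ ($F = -10292 + 689 = -9603$)
$F + \frac{1}{6082} = -9603 + \frac{1}{6082} = - \frac{58405445}{6082}$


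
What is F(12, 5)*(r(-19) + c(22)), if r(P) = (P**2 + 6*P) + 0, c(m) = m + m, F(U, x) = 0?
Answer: 0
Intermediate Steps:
c(m) = 2*m
r(P) = P**2 + 6*P
F(12, 5)*(r(-19) + c(22)) = 0*(-19*(6 - 19) + 2*22) = 0*(-19*(-13) + 44) = 0*(247 + 44) = 0*291 = 0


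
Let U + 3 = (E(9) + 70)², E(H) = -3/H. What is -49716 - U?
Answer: -491098/9 ≈ -54566.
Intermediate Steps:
U = 43654/9 (U = -3 + (-3/9 + 70)² = -3 + (-3*⅑ + 70)² = -3 + (-⅓ + 70)² = -3 + (209/3)² = -3 + 43681/9 = 43654/9 ≈ 4850.4)
-49716 - U = -49716 - 1*43654/9 = -49716 - 43654/9 = -491098/9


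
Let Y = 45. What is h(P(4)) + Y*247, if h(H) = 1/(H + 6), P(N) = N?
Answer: 111151/10 ≈ 11115.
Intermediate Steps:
h(H) = 1/(6 + H)
h(P(4)) + Y*247 = 1/(6 + 4) + 45*247 = 1/10 + 11115 = ⅒ + 11115 = 111151/10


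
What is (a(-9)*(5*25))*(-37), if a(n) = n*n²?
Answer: 3371625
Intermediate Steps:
a(n) = n³
(a(-9)*(5*25))*(-37) = ((-9)³*(5*25))*(-37) = -729*125*(-37) = -91125*(-37) = 3371625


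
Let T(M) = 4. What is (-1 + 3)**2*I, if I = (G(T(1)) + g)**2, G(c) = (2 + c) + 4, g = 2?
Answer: 576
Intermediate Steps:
G(c) = 6 + c
I = 144 (I = ((6 + 4) + 2)**2 = (10 + 2)**2 = 12**2 = 144)
(-1 + 3)**2*I = (-1 + 3)**2*144 = 2**2*144 = 4*144 = 576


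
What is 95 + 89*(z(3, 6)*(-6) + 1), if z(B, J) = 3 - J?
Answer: 1786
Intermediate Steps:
95 + 89*(z(3, 6)*(-6) + 1) = 95 + 89*((3 - 1*6)*(-6) + 1) = 95 + 89*((3 - 6)*(-6) + 1) = 95 + 89*(-3*(-6) + 1) = 95 + 89*(18 + 1) = 95 + 89*19 = 95 + 1691 = 1786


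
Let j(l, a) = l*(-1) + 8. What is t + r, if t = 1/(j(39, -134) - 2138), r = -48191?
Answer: -104526280/2169 ≈ -48191.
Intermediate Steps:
j(l, a) = 8 - l (j(l, a) = -l + 8 = 8 - l)
t = -1/2169 (t = 1/((8 - 1*39) - 2138) = 1/((8 - 39) - 2138) = 1/(-31 - 2138) = 1/(-2169) = -1/2169 ≈ -0.00046104)
t + r = -1/2169 - 48191 = -104526280/2169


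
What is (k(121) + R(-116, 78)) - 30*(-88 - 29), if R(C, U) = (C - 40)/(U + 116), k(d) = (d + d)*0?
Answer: 340392/97 ≈ 3509.2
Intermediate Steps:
k(d) = 0 (k(d) = (2*d)*0 = 0)
R(C, U) = (-40 + C)/(116 + U)
(k(121) + R(-116, 78)) - 30*(-88 - 29) = (0 + (-40 - 116)/(116 + 78)) - 30*(-88 - 29) = (0 - 156/194) - 30*(-117) = (0 + (1/194)*(-156)) + 3510 = (0 - 78/97) + 3510 = -78/97 + 3510 = 340392/97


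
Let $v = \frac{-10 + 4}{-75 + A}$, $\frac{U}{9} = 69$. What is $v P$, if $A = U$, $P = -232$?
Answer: $\frac{232}{91} \approx 2.5494$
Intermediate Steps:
$U = 621$ ($U = 9 \cdot 69 = 621$)
$A = 621$
$v = - \frac{1}{91}$ ($v = \frac{-10 + 4}{-75 + 621} = - \frac{6}{546} = \left(-6\right) \frac{1}{546} = - \frac{1}{91} \approx -0.010989$)
$v P = \left(- \frac{1}{91}\right) \left(-232\right) = \frac{232}{91}$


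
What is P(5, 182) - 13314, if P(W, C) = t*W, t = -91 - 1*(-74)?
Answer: -13399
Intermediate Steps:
t = -17 (t = -91 + 74 = -17)
P(W, C) = -17*W
P(5, 182) - 13314 = -17*5 - 13314 = -85 - 13314 = -13399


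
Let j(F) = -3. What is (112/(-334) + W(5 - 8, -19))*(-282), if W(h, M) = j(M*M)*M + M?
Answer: -1773780/167 ≈ -10621.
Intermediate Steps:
W(h, M) = -2*M (W(h, M) = -3*M + M = -2*M)
(112/(-334) + W(5 - 8, -19))*(-282) = (112/(-334) - 2*(-19))*(-282) = (112*(-1/334) + 38)*(-282) = (-56/167 + 38)*(-282) = (6290/167)*(-282) = -1773780/167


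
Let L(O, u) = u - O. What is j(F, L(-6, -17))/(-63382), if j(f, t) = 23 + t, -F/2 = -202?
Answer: -6/31691 ≈ -0.00018933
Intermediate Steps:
F = 404 (F = -2*(-202) = 404)
j(F, L(-6, -17))/(-63382) = (23 + (-17 - 1*(-6)))/(-63382) = (23 + (-17 + 6))*(-1/63382) = (23 - 11)*(-1/63382) = 12*(-1/63382) = -6/31691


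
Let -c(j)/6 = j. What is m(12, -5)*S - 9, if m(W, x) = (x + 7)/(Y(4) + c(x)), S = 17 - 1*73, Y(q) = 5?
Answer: -61/5 ≈ -12.200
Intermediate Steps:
c(j) = -6*j
S = -56 (S = 17 - 73 = -56)
m(W, x) = (7 + x)/(5 - 6*x) (m(W, x) = (x + 7)/(5 - 6*x) = (7 + x)/(5 - 6*x))
m(12, -5)*S - 9 = ((-7 - 1*(-5))/(-5 + 6*(-5)))*(-56) - 9 = ((-7 + 5)/(-5 - 30))*(-56) - 9 = (-2/(-35))*(-56) - 9 = -1/35*(-2)*(-56) - 9 = (2/35)*(-56) - 9 = -16/5 - 9 = -61/5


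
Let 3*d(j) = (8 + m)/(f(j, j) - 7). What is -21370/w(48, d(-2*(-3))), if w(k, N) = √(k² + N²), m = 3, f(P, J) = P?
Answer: -64110*√20857/20857 ≈ -443.92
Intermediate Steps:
d(j) = 11/(3*(-7 + j)) (d(j) = ((8 + 3)/(j - 7))/3 = (11/(-7 + j))/3 = 11/(3*(-7 + j)))
w(k, N) = √(N² + k²)
-21370/w(48, d(-2*(-3))) = -21370/√((11/(3*(-7 - 2*(-3))))² + 48²) = -21370/√((11/(3*(-7 + 6)))² + 2304) = -21370/√(((11/3)/(-1))² + 2304) = -21370/√(((11/3)*(-1))² + 2304) = -21370/√((-11/3)² + 2304) = -21370/√(121/9 + 2304) = -21370*3*√20857/20857 = -64110*√20857/20857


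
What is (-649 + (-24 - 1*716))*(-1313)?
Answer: 1823757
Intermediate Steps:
(-649 + (-24 - 1*716))*(-1313) = (-649 + (-24 - 716))*(-1313) = (-649 - 740)*(-1313) = -1389*(-1313) = 1823757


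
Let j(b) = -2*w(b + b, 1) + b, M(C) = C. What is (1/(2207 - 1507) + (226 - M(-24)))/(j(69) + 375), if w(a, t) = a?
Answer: 175001/117600 ≈ 1.4881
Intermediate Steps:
j(b) = -3*b (j(b) = -2*(b + b) + b = -4*b + b = -3*b)
(1/(2207 - 1507) + (226 - M(-24)))/(j(69) + 375) = (1/(2207 - 1507) + (226 - 1*(-24)))/(-3*69 + 375) = (1/700 + (226 + 24))/(-207 + 375) = (1/700 + 250)/168 = (175001/700)*(1/168) = 175001/117600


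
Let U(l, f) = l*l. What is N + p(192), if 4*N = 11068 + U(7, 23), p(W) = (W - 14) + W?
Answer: 12597/4 ≈ 3149.3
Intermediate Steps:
U(l, f) = l**2
p(W) = -14 + 2*W (p(W) = (-14 + W) + W = -14 + 2*W)
N = 11117/4 (N = (11068 + 7**2)/4 = (11068 + 49)/4 = (1/4)*11117 = 11117/4 ≈ 2779.3)
N + p(192) = 11117/4 + (-14 + 2*192) = 11117/4 + (-14 + 384) = 11117/4 + 370 = 12597/4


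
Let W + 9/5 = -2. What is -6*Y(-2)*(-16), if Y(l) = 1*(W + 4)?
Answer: 96/5 ≈ 19.200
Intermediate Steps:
W = -19/5 (W = -9/5 - 2 = -19/5 ≈ -3.8000)
Y(l) = 1/5 (Y(l) = 1*(-19/5 + 4) = 1*(1/5) = 1/5)
-6*Y(-2)*(-16) = -6*1/5*(-16) = -6/5*(-16) = 96/5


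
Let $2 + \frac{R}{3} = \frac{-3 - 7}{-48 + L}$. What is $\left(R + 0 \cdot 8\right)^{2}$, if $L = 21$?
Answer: $\frac{1936}{81} \approx 23.901$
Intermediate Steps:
$R = - \frac{44}{9}$ ($R = -6 + 3 \frac{-3 - 7}{-48 + 21} = -6 + 3 \left(- \frac{10}{-27}\right) = -6 + 3 \left(\left(-10\right) \left(- \frac{1}{27}\right)\right) = -6 + 3 \cdot \frac{10}{27} = -6 + \frac{10}{9} = - \frac{44}{9} \approx -4.8889$)
$\left(R + 0 \cdot 8\right)^{2} = \left(- \frac{44}{9} + 0 \cdot 8\right)^{2} = \left(- \frac{44}{9} + 0\right)^{2} = \left(- \frac{44}{9}\right)^{2} = \frac{1936}{81}$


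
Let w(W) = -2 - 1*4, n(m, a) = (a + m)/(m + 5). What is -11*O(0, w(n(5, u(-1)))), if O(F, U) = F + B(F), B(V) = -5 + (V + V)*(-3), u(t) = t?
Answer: 55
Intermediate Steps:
B(V) = -5 - 6*V (B(V) = -5 + (2*V)*(-3) = -5 - 6*V)
n(m, a) = (a + m)/(5 + m)
w(W) = -6 (w(W) = -2 - 4 = -6)
O(F, U) = -5 - 5*F (O(F, U) = F + (-5 - 6*F) = -5 - 5*F)
-11*O(0, w(n(5, u(-1)))) = -11*(-5 - 5*0) = -11*(-5 + 0) = -11*(-5) = 55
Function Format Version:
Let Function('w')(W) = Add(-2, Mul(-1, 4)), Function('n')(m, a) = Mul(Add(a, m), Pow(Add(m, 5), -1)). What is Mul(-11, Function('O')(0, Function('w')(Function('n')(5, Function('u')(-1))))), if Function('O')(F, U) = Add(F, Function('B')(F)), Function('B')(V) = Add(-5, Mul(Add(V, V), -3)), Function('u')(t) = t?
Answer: 55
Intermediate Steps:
Function('B')(V) = Add(-5, Mul(-6, V)) (Function('B')(V) = Add(-5, Mul(Mul(2, V), -3)) = Add(-5, Mul(-6, V)))
Function('n')(m, a) = Mul(Pow(Add(5, m), -1), Add(a, m)) (Function('n')(m, a) = Mul(Add(a, m), Pow(Add(5, m), -1)) = Mul(Pow(Add(5, m), -1), Add(a, m)))
Function('w')(W) = -6 (Function('w')(W) = Add(-2, -4) = -6)
Function('O')(F, U) = Add(-5, Mul(-5, F)) (Function('O')(F, U) = Add(F, Add(-5, Mul(-6, F))) = Add(-5, Mul(-5, F)))
Mul(-11, Function('O')(0, Function('w')(Function('n')(5, Function('u')(-1))))) = Mul(-11, Add(-5, Mul(-5, 0))) = Mul(-11, Add(-5, 0)) = Mul(-11, -5) = 55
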